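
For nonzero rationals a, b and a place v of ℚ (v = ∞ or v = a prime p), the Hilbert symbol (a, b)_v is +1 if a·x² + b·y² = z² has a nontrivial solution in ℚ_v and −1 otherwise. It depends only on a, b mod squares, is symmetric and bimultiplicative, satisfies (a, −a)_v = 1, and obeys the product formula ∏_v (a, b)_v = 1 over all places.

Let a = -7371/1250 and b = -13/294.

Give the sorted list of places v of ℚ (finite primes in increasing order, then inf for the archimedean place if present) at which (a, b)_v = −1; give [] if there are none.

Mod squares: a ≡ -182, b ≡ -78. Check v ∈ {∞, 2, 3, 5, 7, 13}.
v=5: a=5^-4·(≡2), b=5^0·(≡3) mod 5; (2|5)=-1, (3|5)=-1; (−1)^{-4·0·2}·(-1)^0·(-1)^-4 = +1.
v=13: a=13^1·(≡9), b=13^1·(≡8) mod 13; (9|13)=+1, (8|13)=-1; (−1)^{1·1·6}·(+1)^1·(-1)^1 = -1.
v=∞: -182 < 0 and -78 < 0  ⇒  (a,b)_∞ = -1.
v=3: a=3^4·(≡1), b=3^-1·(≡1) mod 3; (1|3)=+1, (1|3)=+1; (−1)^{4·-1·1}·(+1)^-1·(+1)^4 = +1.
v=7: a=7^1·(≡1), b=7^-2·(≡6) mod 7; (1|7)=+1, (6|7)=-1; (−1)^{1·-2·3}·(+1)^-2·(-1)^1 = -1.
v=2: v_2(a)=-1, v_2(b)=-1; units ≡ 5, 1 (mod 8); ε·ε+αω+βω = 0·0+-1·0+-1·1 ≡ 1  ⇒  (a,b)_2 = -1.
|Ram(-182, -78)| = 4, even; anisotropic at {2, 7, 13, ∞}.

[2, 7, 13, inf]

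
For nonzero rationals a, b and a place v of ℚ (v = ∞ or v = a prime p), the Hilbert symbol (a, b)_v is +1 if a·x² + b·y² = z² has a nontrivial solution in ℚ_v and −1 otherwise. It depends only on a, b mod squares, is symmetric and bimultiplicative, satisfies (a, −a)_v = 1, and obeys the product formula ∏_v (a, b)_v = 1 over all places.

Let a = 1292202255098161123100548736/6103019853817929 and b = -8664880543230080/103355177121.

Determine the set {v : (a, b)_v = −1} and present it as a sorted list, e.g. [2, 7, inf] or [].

(a, b) ≡ (26, -15170) mod (ℚ^×)²; places V = {2, 3, 5, 7, 11, 13, 37, 41, 43, ∞}.
(a,b)_3: α=-26, u≡2; β=-16, v≡1 (mod 3); (2|3)=-1, (1|3)=+1; sign (−1)^0·-1^-16·+1^-26 = +1.
(a,b)_2: α=7, β=7; u≡5, v≡7 (mod 8); ε(u)ε(v)=0·1, αω(v)=7·0, βω(u)=7·1; sum ≡ 1  ⇒  -1.
(a,b)_37: α=2, u≡30; β=1, v≡21 (mod 37); (30|37)=+1, (21|37)=+1; sign (−1)^0·+1^1·+1^2 = +1.
(a,b)_43: α=4, u≡19; β=2, v≡13 (mod 43); (19|43)=-1, (13|43)=+1; sign (−1)^0·-1^2·+1^4 = +1.
(a,b)_13: α=9, u≡6; β=6, v≡10 (mod 13); (6|13)=-1, (10|13)=+1; sign (−1)^0·-1^6·+1^9 = +1.
(a,b)_∞: sgn(26)=+, sgn(-15170)=−, so +1.
(a,b)_41: α=2, u≡19; β=1, v≡33 (mod 41); (19|41)=-1, (33|41)=+1; sign (−1)^0·-1^1·+1^2 = -1.
(a,b)_5: α=0, u≡4; β=1, v≡4 (mod 5); (4|5)=+1, (4|5)=+1; sign (−1)^0·+1^1·+1^0 = +1.
(a,b)_11: α=2, u≡1; β=0, v≡2 (mod 11); (1|11)=+1, (2|11)=-1; sign (−1)^0·+1^0·-1^2 = +1.
(a,b)_7: α=-4, u≡6; β=-4, v≡5 (mod 7); (6|7)=-1, (5|7)=-1; sign (−1)^0·-1^-4·-1^-4 = +1.
Ram(26, -15170) = {2, 41}; no ℚ_2-point on the conic.

[2, 41]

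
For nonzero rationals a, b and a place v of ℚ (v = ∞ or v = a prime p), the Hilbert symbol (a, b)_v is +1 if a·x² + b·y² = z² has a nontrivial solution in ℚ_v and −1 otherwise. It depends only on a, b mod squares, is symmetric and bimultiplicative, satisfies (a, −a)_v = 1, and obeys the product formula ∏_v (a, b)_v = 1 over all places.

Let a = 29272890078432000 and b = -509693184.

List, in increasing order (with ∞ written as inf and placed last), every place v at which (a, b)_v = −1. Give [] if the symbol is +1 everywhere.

(a, b) ≡ (195, -1309) mod (ℚ^×)²; places V = {2, 3, 5, 7, 11, 13, 17, ∞}.
(a,b)_∞: sgn(195)=+, sgn(-1309)=−, so +1.
(a,b)_7: α=2, u≡3; β=1, v≡2 (mod 7); (3|7)=-1, (2|7)=+1; sign (−1)^0·-1^1·+1^2 = -1.
(a,b)_2: α=8, β=8; u≡3, v≡3 (mod 8); ε(u)ε(v)=1·1, αω(v)=8·1, βω(u)=8·1; sum ≡ 1  ⇒  -1.
(a,b)_13: α=3, u≡7; β=2, v≡12 (mod 13); (7|13)=-1, (12|13)=+1; sign (−1)^0·-1^2·+1^3 = +1.
(a,b)_5: α=3, u≡1; β=0, v≡1 (mod 5); (1|5)=+1, (1|5)=+1; sign (−1)^0·+1^0·+1^3 = +1.
(a,b)_17: α=2, u≡13; β=1, v≡13 (mod 17); (13|17)=+1, (13|17)=+1; sign (−1)^0·+1^1·+1^2 = +1.
(a,b)_11: α=2, u≡10; β=1, v≡7 (mod 11); (10|11)=-1, (7|11)=-1; sign (−1)^0·-1^1·-1^2 = -1.
(a,b)_3: α=5, u≡2; β=2, v≡2 (mod 3); (2|3)=-1, (2|3)=-1; sign (−1)^0·-1^2·-1^5 = -1.
(195, -1309 / ℚ) ramifies at {2, 3, 7, 11}: a division algebra.

[2, 3, 7, 11]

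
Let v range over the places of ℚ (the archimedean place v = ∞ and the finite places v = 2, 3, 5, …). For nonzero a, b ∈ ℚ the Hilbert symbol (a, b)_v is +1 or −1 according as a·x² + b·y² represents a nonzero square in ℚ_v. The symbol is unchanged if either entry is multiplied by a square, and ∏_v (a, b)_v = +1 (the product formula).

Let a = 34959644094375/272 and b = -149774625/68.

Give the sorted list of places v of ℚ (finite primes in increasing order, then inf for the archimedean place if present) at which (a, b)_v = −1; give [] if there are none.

[2, 5, 7, 11, 17, 19]

(a, b) ≡ (3927, -230945) mod (ℚ^×)²; places V = {2, 3, 5, 7, 11, 13, 17, 19, ∞}.
(a,b)_∞: sgn(3927)=+, sgn(-230945)=−, so +1.
(a,b)_2: α=-4, β=-2; u≡7, v≡7 (mod 8); ε(u)ε(v)=1·1, αω(v)=-4·0, βω(u)=-2·0; sum ≡ 1  ⇒  -1.
(a,b)_13: α=2, u≡3; β=1, v≡7 (mod 13); (3|13)=+1, (7|13)=-1; sign (−1)^0·+1^1·-1^2 = +1.
(a,b)_17: α=-1, u≡12; β=-1, v≡4 (mod 17); (12|17)=-1, (4|17)=+1; sign (−1)^0·-1^-1·+1^-1 = -1.
(a,b)_5: α=4, u≡3; β=3, v≡1 (mod 5); (3|5)=-1, (1|5)=+1; sign (−1)^0·-1^3·+1^4 = -1.
(a,b)_11: α=1, u≡4; β=1, v≡1 (mod 11); (4|11)=+1, (1|11)=+1; sign (−1)^1·+1^1·+1^1 = -1.
(a,b)_19: α=2, u≡15; β=1, v≡17 (mod 19); (15|19)=-1, (17|19)=+1; sign (−1)^0·-1^1·+1^2 = -1.
(a,b)_7: α=3, u≡1; β=2, v≡6 (mod 7); (1|7)=+1, (6|7)=-1; sign (−1)^0·+1^2·-1^3 = -1.
(a,b)_3: α=5, u≡1; β=2, v≡1 (mod 3); (1|3)=+1, (1|3)=+1; sign (−1)^0·+1^2·+1^5 = +1.
|Ram(3927, -230945)| = 6, even; anisotropic at {2, 5, 7, 11, 17, 19}.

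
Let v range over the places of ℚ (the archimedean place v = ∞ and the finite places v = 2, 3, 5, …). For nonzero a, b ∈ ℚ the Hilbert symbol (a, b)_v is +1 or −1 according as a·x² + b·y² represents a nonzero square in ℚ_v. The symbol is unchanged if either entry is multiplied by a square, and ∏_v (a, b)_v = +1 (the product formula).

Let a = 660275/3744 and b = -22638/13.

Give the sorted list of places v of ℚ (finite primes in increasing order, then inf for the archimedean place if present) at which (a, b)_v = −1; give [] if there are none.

[2, 7, 11, 13]

(a, b) ≡ (286, -6006) mod (ℚ^×)²; places V = {2, 3, 5, 7, 11, 13, ∞}.
(a,b)_3: α=-2, u≡1; β=1, v≡2 (mod 3); (1|3)=+1, (2|3)=-1; sign (−1)^0·+1^1·-1^-2 = +1.
(a,b)_2: α=-5, β=1; u≡7, v≡5 (mod 8); ε(u)ε(v)=1·0, αω(v)=-5·1, βω(u)=1·0; sum ≡ 1  ⇒  -1.
(a,b)_7: α=4, u≡5; β=3, v≡3 (mod 7); (5|7)=-1, (3|7)=-1; sign (−1)^0·-1^3·-1^4 = -1.
(a,b)_∞: sgn(286)=+, sgn(-6006)=−, so +1.
(a,b)_13: α=-1, u≡9; β=-1, v≡8 (mod 13); (9|13)=+1, (8|13)=-1; sign (−1)^0·+1^-1·-1^-1 = -1.
(a,b)_11: α=1, u≡5; β=1, v≡5 (mod 11); (5|11)=+1, (5|11)=+1; sign (−1)^1·+1^1·+1^1 = -1.
(a,b)_5: α=2, u≡4; β=0, v≡4 (mod 5); (4|5)=+1, (4|5)=+1; sign (−1)^0·+1^0·+1^2 = +1.
Ram(286, -6006) = {2, 7, 11, 13}; no ℚ_2-point on the conic.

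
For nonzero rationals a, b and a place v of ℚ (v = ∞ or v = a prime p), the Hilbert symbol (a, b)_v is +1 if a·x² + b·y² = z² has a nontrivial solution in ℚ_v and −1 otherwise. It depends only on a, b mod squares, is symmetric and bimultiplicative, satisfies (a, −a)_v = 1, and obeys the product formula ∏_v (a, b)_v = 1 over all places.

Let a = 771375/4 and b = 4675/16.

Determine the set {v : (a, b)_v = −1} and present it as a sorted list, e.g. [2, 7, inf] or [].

[2, 5, 11, 17]

Mod squares: a ≡ 255, b ≡ 187. Check v ∈ {∞, 2, 3, 5, 11, 17}.
v=3: a=3^1·(≡1), b=3^0·(≡1) mod 3; (1|3)=+1, (1|3)=+1; (−1)^{1·0·1}·(+1)^0·(+1)^1 = +1.
v=11: a=11^2·(≡7), b=11^1·(≡8) mod 11; (7|11)=-1, (8|11)=-1; (−1)^{2·1·5}·(-1)^1·(-1)^2 = -1.
v=∞: 255 > 0 and 187 > 0  ⇒  (a,b)_∞ = +1.
v=2: v_2(a)=-2, v_2(b)=-4; units ≡ 7, 3 (mod 8); ε·ε+αω+βω = 1·1+-2·1+-4·0 ≡ 1  ⇒  (a,b)_2 = -1.
v=5: a=5^3·(≡4), b=5^2·(≡2) mod 5; (4|5)=+1, (2|5)=-1; (−1)^{3·2·2}·(+1)^2·(-1)^3 = -1.
v=17: a=17^1·(≡9), b=17^1·(≡14) mod 17; (9|17)=+1, (14|17)=-1; (−1)^{1·1·8}·(+1)^1·(-1)^1 = -1.
(255, 187 / ℚ) ramifies at {2, 5, 11, 17}: a division algebra.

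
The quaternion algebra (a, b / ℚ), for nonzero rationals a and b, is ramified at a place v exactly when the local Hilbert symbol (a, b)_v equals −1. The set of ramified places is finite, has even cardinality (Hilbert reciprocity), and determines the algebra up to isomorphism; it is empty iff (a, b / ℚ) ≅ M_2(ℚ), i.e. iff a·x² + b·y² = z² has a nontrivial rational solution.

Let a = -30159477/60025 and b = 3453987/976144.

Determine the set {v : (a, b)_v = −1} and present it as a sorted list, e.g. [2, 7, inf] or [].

Mod squares: a ≡ -1517, b ≡ 3. Check v ∈ {∞, 2, 3, 5, 7, 13, 19, 29, 37, 41, 47}.
v=29: a=29^0·(≡23), b=29^2·(≡19) mod 29; (23|29)=+1, (19|29)=-1; (−1)^{0·2·14}·(+1)^2·(-1)^0 = +1.
v=13: a=13^0·(≡4), b=13^-2·(≡1) mod 13; (4|13)=+1, (1|13)=+1; (−1)^{0·-2·6}·(+1)^-2·(+1)^0 = +1.
v=19: a=19^0·(≡10), b=19^-2·(≡12) mod 19; (10|19)=-1, (12|19)=-1; (−1)^{0·-2·9}·(-1)^-2·(-1)^0 = +1.
v=47: a=47^2·(≡4), b=47^0·(≡4) mod 47; (4|47)=+1, (4|47)=+1; (−1)^{2·0·23}·(+1)^0·(+1)^2 = +1.
v=7: a=7^-4·(≡4), b=7^0·(≡5) mod 7; (4|7)=+1, (5|7)=-1; (−1)^{-4·0·3}·(+1)^0·(-1)^-4 = +1.
v=41: a=41^1·(≡25), b=41^0·(≡22) mod 41; (25|41)=+1, (22|41)=-1; (−1)^{1·0·20}·(+1)^0·(-1)^1 = -1.
v=3: a=3^2·(≡1), b=3^1·(≡1) mod 3; (1|3)=+1, (1|3)=+1; (−1)^{2·1·1}·(+1)^1·(+1)^2 = +1.
v=2: v_2(a)=0, v_2(b)=-4; units ≡ 3, 3 (mod 8); ε·ε+αω+βω = 1·1+0·1+-4·1 ≡ 1  ⇒  (a,b)_2 = -1.
v=∞: -1517 < 0 and 3 > 0  ⇒  (a,b)_∞ = +1.
v=37: a=37^1·(≡36), b=37^2·(≡34) mod 37; (36|37)=+1, (34|37)=+1; (−1)^{1·2·18}·(+1)^2·(+1)^1 = +1.
v=5: a=5^-2·(≡3), b=5^0·(≡3) mod 5; (3|5)=-1, (3|5)=-1; (−1)^{-2·0·2}·(-1)^0·(-1)^-2 = +1.
|Ram(-1517, 3)| = 2, even; anisotropic at {2, 41}.

[2, 41]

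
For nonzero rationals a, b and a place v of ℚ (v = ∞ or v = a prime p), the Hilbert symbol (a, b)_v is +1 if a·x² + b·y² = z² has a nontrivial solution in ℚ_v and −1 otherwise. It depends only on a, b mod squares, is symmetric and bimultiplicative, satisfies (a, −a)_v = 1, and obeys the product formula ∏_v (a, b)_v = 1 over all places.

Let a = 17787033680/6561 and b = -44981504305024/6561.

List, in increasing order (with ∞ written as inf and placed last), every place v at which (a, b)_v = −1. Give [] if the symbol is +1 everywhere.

Mod squares: a ≡ 5, b ≡ -1054. Check v ∈ {∞, 2, 3, 5, 7, 13, 17, 31, 37}.
v=∞: 5 > 0 and -1054 < 0  ⇒  (a,b)_∞ = +1.
v=37: a=37^2·(≡8), b=37^0·(≡24) mod 37; (8|37)=-1, (24|37)=-1; (−1)^{2·0·18}·(-1)^0·(-1)^2 = +1.
v=31: a=31^2·(≡1), b=31^3·(≡20) mod 31; (1|31)=+1, (20|31)=+1; (−1)^{2·3·15}·(+1)^3·(+1)^2 = +1.
v=13: a=13^2·(≡2), b=13^0·(≡10) mod 13; (2|13)=-1, (10|13)=+1; (−1)^{2·0·6}·(-1)^0·(+1)^2 = +1.
v=3: a=3^-8·(≡2), b=3^-8·(≡2) mod 3; (2|3)=-1, (2|3)=-1; (−1)^{-8·-8·1}·(-1)^-8·(-1)^-8 = +1.
v=2: v_2(a)=4, v_2(b)=7; units ≡ 5, 1 (mod 8); ε·ε+αω+βω = 0·0+4·0+7·1 ≡ 1  ⇒  (a,b)_2 = -1.
v=5: a=5^1·(≡1), b=5^0·(≡1) mod 5; (1|5)=+1, (1|5)=+1; (−1)^{1·0·2}·(+1)^0·(+1)^1 = +1.
v=7: a=7^0·(≡5), b=7^4·(≡6) mod 7; (5|7)=-1, (6|7)=-1; (−1)^{0·4·3}·(-1)^4·(-1)^0 = +1.
v=17: a=17^0·(≡3), b=17^3·(≡14) mod 17; (3|17)=-1, (14|17)=-1; (−1)^{0·3·8}·(-1)^3·(-1)^0 = -1.
(5, -1054 / ℚ) ramifies at {2, 17}: a division algebra.

[2, 17]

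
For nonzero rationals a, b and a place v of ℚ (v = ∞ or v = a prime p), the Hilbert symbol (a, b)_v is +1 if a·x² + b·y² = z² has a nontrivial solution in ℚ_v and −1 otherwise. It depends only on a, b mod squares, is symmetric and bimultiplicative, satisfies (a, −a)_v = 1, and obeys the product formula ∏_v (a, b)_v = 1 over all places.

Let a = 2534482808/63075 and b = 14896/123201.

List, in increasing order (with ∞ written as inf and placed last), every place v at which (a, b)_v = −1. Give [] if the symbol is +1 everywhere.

[2, 11, 13, 19]

(a, b) ≡ (14586, 19) mod (ℚ^×)²; places V = {2, 3, 5, 7, 11, 13, 17, 19, 29, ∞}.
(a,b)_29: α=-2, u≡22; β=0, v≡15 (mod 29); (22|29)=+1, (15|29)=-1; sign (−1)^0·+1^0·-1^-2 = +1.
(a,b)_11: α=1, u≡10; β=0, v≡2 (mod 11); (10|11)=-1, (2|11)=-1; sign (−1)^0·-1^0·-1^1 = -1.
(a,b)_2: α=3, β=4; u≡5, v≡3 (mod 8); ε(u)ε(v)=0·1, αω(v)=3·1, βω(u)=4·1; sum ≡ 1  ⇒  -1.
(a,b)_5: α=-2, u≡1; β=0, v≡1 (mod 5); (1|5)=+1, (1|5)=+1; sign (−1)^0·+1^0·+1^-2 = +1.
(a,b)_7: α=0, u≡5; β=2, v≡3 (mod 7); (5|7)=-1, (3|7)=-1; sign (−1)^0·-1^2·-1^0 = +1.
(a,b)_3: α=-1, u≡2; β=-6, v≡1 (mod 3); (2|3)=-1, (1|3)=+1; sign (−1)^0·-1^-6·+1^-1 = +1.
(a,b)_19: α=4, u≡13; β=1, v≡1 (mod 19); (13|19)=-1, (1|19)=+1; sign (−1)^0·-1^1·+1^4 = -1.
(a,b)_∞: sgn(14586)=+, sgn(19)=+, so +1.
(a,b)_17: α=1, u≡16; β=0, v≡2 (mod 17); (16|17)=+1, (2|17)=+1; sign (−1)^0·+1^0·+1^1 = +1.
(a,b)_13: α=1, u≡4; β=-2, v≡11 (mod 13); (4|13)=+1, (11|13)=-1; sign (−1)^0·+1^-2·-1^1 = -1.
|Ram(14586, 19)| = 4, even; anisotropic at {2, 11, 13, 19}.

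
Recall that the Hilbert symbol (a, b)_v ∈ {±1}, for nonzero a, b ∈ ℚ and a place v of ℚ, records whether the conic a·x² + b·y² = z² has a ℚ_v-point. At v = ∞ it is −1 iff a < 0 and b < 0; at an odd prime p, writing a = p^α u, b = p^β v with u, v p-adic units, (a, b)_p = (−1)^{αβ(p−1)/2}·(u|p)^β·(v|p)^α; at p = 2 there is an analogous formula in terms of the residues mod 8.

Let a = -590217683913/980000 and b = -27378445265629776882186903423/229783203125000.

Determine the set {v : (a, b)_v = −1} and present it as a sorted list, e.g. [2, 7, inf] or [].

(a, b) ≡ (-111826, -9614) mod (ℚ^×)²; places V = {2, 3, 5, 7, 11, 13, 17, 19, 23, 31, ∞}.
(a,b)_7: α=-2, u≡3; β=-6, v≡4 (mod 7); (3|7)=-1, (4|7)=+1; sign (−1)^0·-1^-6·+1^-2 = +1.
(a,b)_2: α=-5, β=-3; u≡7, v≡1 (mod 8); ε(u)ε(v)=1·0, αω(v)=-5·0, βω(u)=-3·0; sum ≡ 0  ⇒  +1.
(a,b)_31: α=0, u≡23; β=2, v≡24 (mod 31); (23|31)=-1, (24|31)=-1; sign (−1)^0·-1^2·-1^0 = +1.
(a,b)_11: α=1, u≡5; β=3, v≡2 (mod 11); (5|11)=+1, (2|11)=-1; sign (−1)^1·+1^3·-1^1 = +1.
(a,b)_3: α=4, u≡2; β=10, v≡1 (mod 3); (2|3)=-1, (1|3)=+1; sign (−1)^0·-1^10·+1^4 = +1.
(a,b)_19: α=4, u≡18; β=9, v≡7 (mod 19); (18|19)=-1, (7|19)=+1; sign (−1)^0·-1^9·+1^4 = -1.
(a,b)_5: α=-4, u≡4; β=-12, v≡1 (mod 5); (4|5)=+1, (1|5)=+1; sign (−1)^0·+1^-12·+1^-4 = +1.
(a,b)_23: α=1, u≡10; β=1, v≡21 (mod 23); (10|23)=-1, (21|23)=-1; sign (−1)^1·-1^1·-1^1 = -1.
(a,b)_∞: sgn(-111826)=−, sgn(-9614)=−, so -1.
(a,b)_13: α=1, u≡10; β=2, v≡8 (mod 13); (10|13)=+1, (8|13)=-1; sign (−1)^0·+1^2·-1^1 = -1.
(a,b)_17: α=1, u≡2; β=2, v≡15 (mod 17); (2|17)=+1, (15|17)=+1; sign (−1)^0·+1^2·+1^1 = +1.
Ram(-111826, -9614) = {13, 19, 23, ∞}; no ℚ_13-point on the conic.

[13, 19, 23, inf]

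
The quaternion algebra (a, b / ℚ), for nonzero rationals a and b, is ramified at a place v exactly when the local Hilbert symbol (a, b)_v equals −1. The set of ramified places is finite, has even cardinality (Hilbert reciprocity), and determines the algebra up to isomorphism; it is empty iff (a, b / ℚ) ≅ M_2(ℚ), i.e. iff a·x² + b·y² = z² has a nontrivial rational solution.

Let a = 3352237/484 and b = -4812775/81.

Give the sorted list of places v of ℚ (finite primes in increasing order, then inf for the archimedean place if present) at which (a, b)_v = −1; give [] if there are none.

[37, 43]

(a, b) ≡ (37, -1591) mod (ℚ^×)²; places V = {2, 3, 5, 7, 11, 37, 43, ∞}.
(a,b)_11: α=-2, u≡5; β=2, v≡3 (mod 11); (5|11)=+1, (3|11)=+1; sign (−1)^0·+1^2·+1^-2 = +1.
(a,b)_37: α=1, u≡33; β=1, v≡13 (mod 37); (33|37)=+1, (13|37)=-1; sign (−1)^0·+1^1·-1^1 = -1.
(a,b)_2: α=-2, β=0; u≡5, v≡1 (mod 8); ε(u)ε(v)=0·0, αω(v)=-2·0, βω(u)=0·1; sum ≡ 0  ⇒  +1.
(a,b)_∞: sgn(37)=+, sgn(-1591)=−, so +1.
(a,b)_7: α=2, u≡2; β=0, v≡3 (mod 7); (2|7)=+1, (3|7)=-1; sign (−1)^0·+1^0·-1^2 = +1.
(a,b)_43: α=2, u≡28; β=1, v≡25 (mod 43); (28|43)=-1, (25|43)=+1; sign (−1)^0·-1^1·+1^2 = -1.
(a,b)_5: α=0, u≡3; β=2, v≡4 (mod 5); (3|5)=-1, (4|5)=+1; sign (−1)^0·-1^2·+1^0 = +1.
(a,b)_3: α=0, u≡1; β=-4, v≡2 (mod 3); (1|3)=+1, (2|3)=-1; sign (−1)^0·+1^-4·-1^0 = +1.
(37, -1591 / ℚ) ramifies at {37, 43}: a division algebra.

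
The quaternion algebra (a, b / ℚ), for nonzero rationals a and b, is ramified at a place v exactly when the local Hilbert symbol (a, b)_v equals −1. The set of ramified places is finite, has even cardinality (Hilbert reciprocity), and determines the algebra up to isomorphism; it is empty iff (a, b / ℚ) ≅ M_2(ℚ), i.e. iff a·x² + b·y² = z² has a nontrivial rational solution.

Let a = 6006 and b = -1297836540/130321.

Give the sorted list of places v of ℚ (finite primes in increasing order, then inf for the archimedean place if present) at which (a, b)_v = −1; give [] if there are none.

[7, 11]

Mod squares: a ≡ 6006, b ≡ -15015. Check v ∈ {∞, 2, 3, 5, 7, 11, 13, 19}.
v=2: v_2(a)=1, v_2(b)=2; units ≡ 3, 1 (mod 8); ε·ε+αω+βω = 1·0+1·0+2·1 ≡ 0  ⇒  (a,b)_2 = +1.
v=13: a=13^1·(≡7), b=13^1·(≡7) mod 13; (7|13)=-1, (7|13)=-1; (−1)^{1·1·6}·(-1)^1·(-1)^1 = +1.
v=11: a=11^1·(≡7), b=11^1·(≡6) mod 11; (7|11)=-1, (6|11)=-1; (−1)^{1·1·5}·(-1)^1·(-1)^1 = -1.
v=5: a=5^0·(≡1), b=5^1·(≡2) mod 5; (1|5)=+1, (2|5)=-1; (−1)^{0·1·2}·(+1)^1·(-1)^0 = +1.
v=7: a=7^1·(≡4), b=7^5·(≡2) mod 7; (4|7)=+1, (2|7)=+1; (−1)^{1·5·3}·(+1)^5·(+1)^1 = -1.
v=19: a=19^0·(≡2), b=19^-4·(≡13) mod 19; (2|19)=-1, (13|19)=-1; (−1)^{0·-4·9}·(-1)^-4·(-1)^0 = +1.
v=∞: 6006 > 0 and -15015 < 0  ⇒  (a,b)_∞ = +1.
v=3: a=3^1·(≡1), b=3^3·(≡2) mod 3; (1|3)=+1, (2|3)=-1; (−1)^{1·3·1}·(+1)^3·(-1)^1 = +1.
(6006, -15015 / ℚ) ramifies at {7, 11}: a division algebra.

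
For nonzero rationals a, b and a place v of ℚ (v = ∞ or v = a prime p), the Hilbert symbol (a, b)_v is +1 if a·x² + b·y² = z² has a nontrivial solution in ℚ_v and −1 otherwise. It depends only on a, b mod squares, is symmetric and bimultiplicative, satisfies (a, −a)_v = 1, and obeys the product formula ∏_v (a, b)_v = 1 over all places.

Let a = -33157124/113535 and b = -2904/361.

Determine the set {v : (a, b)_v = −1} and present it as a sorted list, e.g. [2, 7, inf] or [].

[13, inf]

Mod squares: a ≡ -15015, b ≡ -6. Check v ∈ {∞, 2, 3, 5, 7, 11, 13, 19, 29}.
v=5: a=5^-1·(≡3), b=5^0·(≡1) mod 5; (3|5)=-1, (1|5)=+1; (−1)^{-1·0·2}·(-1)^0·(+1)^-1 = +1.
v=19: a=19^0·(≡8), b=19^-2·(≡3) mod 19; (8|19)=-1, (3|19)=-1; (−1)^{0·-2·9}·(-1)^-2·(-1)^0 = +1.
v=11: a=11^1·(≡6), b=11^2·(≡1) mod 11; (6|11)=-1, (1|11)=+1; (−1)^{1·2·5}·(-1)^2·(+1)^1 = +1.
v=∞: -15015 < 0 and -6 < 0  ⇒  (a,b)_∞ = -1.
v=3: a=3^-3·(≡2), b=3^1·(≡1) mod 3; (2|3)=-1, (1|3)=+1; (−1)^{-3·1·1}·(-1)^1·(+1)^-3 = +1.
v=7: a=7^3·(≡1), b=7^0·(≡2) mod 7; (1|7)=+1, (2|7)=+1; (−1)^{3·0·3}·(+1)^0·(+1)^3 = +1.
v=29: a=29^-2·(≡9), b=29^0·(≡22) mod 29; (9|29)=+1, (22|29)=+1; (−1)^{-2·0·14}·(+1)^0·(+1)^-2 = +1.
v=2: v_2(a)=2, v_2(b)=3; units ≡ 1, 5 (mod 8); ε·ε+αω+βω = 0·0+2·1+3·0 ≡ 0  ⇒  (a,b)_2 = +1.
v=13: a=13^3·(≡11), b=13^0·(≡6) mod 13; (11|13)=-1, (6|13)=-1; (−1)^{3·0·6}·(-1)^0·(-1)^3 = -1.
(-15015, -6 / ℚ) ramifies at {13, ∞}: a division algebra.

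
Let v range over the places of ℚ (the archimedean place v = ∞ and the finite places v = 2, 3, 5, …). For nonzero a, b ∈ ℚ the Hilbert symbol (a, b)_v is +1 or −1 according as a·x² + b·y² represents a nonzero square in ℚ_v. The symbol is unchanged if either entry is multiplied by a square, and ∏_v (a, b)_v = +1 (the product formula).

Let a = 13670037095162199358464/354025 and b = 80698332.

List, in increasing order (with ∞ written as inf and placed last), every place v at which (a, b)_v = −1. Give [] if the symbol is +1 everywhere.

(a, b) ≡ (39, 20174583) mod (ℚ^×)²; places V = {2, 3, 5, 7, 11, 13, 17, 29, 31, 37, 41, ∞}.
(a,b)_31: α=2, u≡20; β=1, v≡9 (mod 31); (20|31)=+1, (9|31)=+1; sign (−1)^0·+1^1·+1^2 = +1.
(a,b)_5: α=-2, u≡4; β=0, v≡2 (mod 5); (4|5)=+1, (2|5)=-1; sign (−1)^0·+1^0·-1^-2 = +1.
(a,b)_3: α=3, u≡1; β=1, v≡1 (mod 3); (1|3)=+1, (1|3)=+1; sign (−1)^1·+1^1·+1^3 = -1.
(a,b)_17: α=-2, u≡12; β=0, v≡12 (mod 17); (12|17)=-1, (12|17)=-1; sign (−1)^0·-1^0·-1^-2 = +1.
(a,b)_11: α=2, u≡8; β=1, v≡4 (mod 11); (8|11)=-1, (4|11)=+1; sign (−1)^0·-1^1·+1^2 = -1.
(a,b)_7: α=-2, u≡4; β=0, v≡1 (mod 7); (4|7)=+1, (1|7)=+1; sign (−1)^0·+1^0·+1^-2 = +1.
(a,b)_41: α=2, u≡9; β=1, v≡6 (mod 41); (9|41)=+1, (6|41)=-1; sign (−1)^0·+1^1·-1^2 = +1.
(a,b)_2: α=10, β=2; u≡7, v≡7 (mod 8); ε(u)ε(v)=1·1, αω(v)=10·0, βω(u)=2·0; sum ≡ 1  ⇒  -1.
(a,b)_∞: sgn(39)=+, sgn(20174583)=+, so +1.
(a,b)_29: α=2, u≡14; β=0, v≡3 (mod 29); (14|29)=-1, (3|29)=-1; sign (−1)^0·-1^0·-1^2 = +1.
(a,b)_37: α=2, u≡15; β=1, v≡34 (mod 37); (15|37)=-1, (34|37)=+1; sign (−1)^0·-1^1·+1^2 = -1.
(a,b)_13: α=3, u≡10; β=1, v≡12 (mod 13); (10|13)=+1, (12|13)=+1; sign (−1)^0·+1^1·+1^3 = +1.
(39, 20174583 / ℚ) ramifies at {2, 3, 11, 37}: a division algebra.

[2, 3, 11, 37]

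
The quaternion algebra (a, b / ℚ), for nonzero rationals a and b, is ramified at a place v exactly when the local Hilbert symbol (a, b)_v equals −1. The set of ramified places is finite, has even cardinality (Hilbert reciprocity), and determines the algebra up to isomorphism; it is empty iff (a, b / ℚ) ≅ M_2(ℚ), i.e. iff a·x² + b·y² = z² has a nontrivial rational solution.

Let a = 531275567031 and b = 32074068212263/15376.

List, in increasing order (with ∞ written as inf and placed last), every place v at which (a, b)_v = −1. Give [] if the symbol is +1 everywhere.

[2, 7, 11, 17, 19, 23]

(a, b) ≡ (309111, 873103) mod (ℚ^×)²; places V = {2, 3, 7, 11, 17, 19, 23, 29, 31, ∞}.
(a,b)_19: α=3, u≡17; β=2, v≡10 (mod 19); (17|19)=+1, (10|19)=-1; sign (−1)^0·+1^2·-1^3 = -1.
(a,b)_11: α=1, u≡6; β=3, v≡7 (mod 11); (6|11)=-1, (7|11)=-1; sign (−1)^1·-1^3·-1^1 = -1.
(a,b)_7: α=0, u≡6; β=1, v≡6 (mod 7); (6|7)=-1, (6|7)=-1; sign (−1)^0·-1^1·-1^0 = -1.
(a,b)_23: α=2, u≡15; β=1, v≡17 (mod 23); (15|23)=-1, (17|23)=-1; sign (−1)^0·-1^1·-1^2 = -1.
(a,b)_∞: sgn(309111)=+, sgn(873103)=+, so +1.
(a,b)_17: α=1, u≡6; β=1, v≡16 (mod 17); (6|17)=-1, (16|17)=+1; sign (−1)^0·-1^1·+1^1 = -1.
(a,b)_31: α=0, u≡4; β=-2, v≡25 (mod 31); (4|31)=+1, (25|31)=+1; sign (−1)^0·+1^-2·+1^0 = +1.
(a,b)_2: α=0, β=-4; u≡7, v≡7 (mod 8); ε(u)ε(v)=1·1, αω(v)=0·0, βω(u)=-4·0; sum ≡ 1  ⇒  -1.
(a,b)_3: α=3, u≡2; β=0, v≡1 (mod 3); (2|3)=-1, (1|3)=+1; sign (−1)^0·-1^0·+1^3 = +1.
(a,b)_29: α=1, u≡25; β=3, v≡1 (mod 29); (25|29)=+1, (1|29)=+1; sign (−1)^0·+1^3·+1^1 = +1.
|Ram(309111, 873103)| = 6, even; anisotropic at {2, 7, 11, 17, 19, 23}.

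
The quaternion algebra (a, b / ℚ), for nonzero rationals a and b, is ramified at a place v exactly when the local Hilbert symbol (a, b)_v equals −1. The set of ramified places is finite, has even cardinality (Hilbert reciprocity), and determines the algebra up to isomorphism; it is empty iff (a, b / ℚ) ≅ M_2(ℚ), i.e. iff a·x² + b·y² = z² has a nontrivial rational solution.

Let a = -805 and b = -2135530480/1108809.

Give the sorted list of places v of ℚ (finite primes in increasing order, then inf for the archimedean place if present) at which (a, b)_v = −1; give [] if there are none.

(a, b) ≡ (-805, -97495) mod (ℚ^×)²; places V = {2, 3, 5, 7, 13, 17, 23, 31, 37, ∞}.
(a,b)_2: α=0, β=4; u≡3, v≡1 (mod 8); ε(u)ε(v)=1·0, αω(v)=0·0, βω(u)=4·1; sum ≡ 0  ⇒  +1.
(a,b)_7: α=1, u≡4; β=0, v≡4 (mod 7); (4|7)=+1, (4|7)=+1; sign (−1)^0·+1^0·+1^1 = +1.
(a,b)_∞: sgn(-805)=−, sgn(-97495)=−, so -1.
(a,b)_37: α=0, u≡9; β=3, v≡13 (mod 37); (9|37)=+1, (13|37)=-1; sign (−1)^0·+1^3·-1^0 = +1.
(a,b)_3: α=0, u≡2; β=-8, v≡2 (mod 3); (2|3)=-1, (2|3)=-1; sign (−1)^0·-1^-8·-1^0 = +1.
(a,b)_5: α=1, u≡4; β=1, v≡1 (mod 5); (4|5)=+1, (1|5)=+1; sign (−1)^0·+1^1·+1^1 = +1.
(a,b)_13: α=0, u≡1; β=-2, v≡11 (mod 13); (1|13)=+1, (11|13)=-1; sign (−1)^0·+1^-2·-1^0 = +1.
(a,b)_23: α=1, u≡11; β=0, v≡8 (mod 23); (11|23)=-1, (8|23)=+1; sign (−1)^0·-1^0·+1^1 = +1.
(a,b)_31: α=0, u≡1; β=1, v≡27 (mod 31); (1|31)=+1, (27|31)=-1; sign (−1)^0·+1^1·-1^0 = +1.
(a,b)_17: α=0, u≡11; β=1, v≡3 (mod 17); (11|17)=-1, (3|17)=-1; sign (−1)^0·-1^1·-1^0 = -1.
Ram(-805, -97495) = {17, ∞}; no ℚ_17-point on the conic.

[17, inf]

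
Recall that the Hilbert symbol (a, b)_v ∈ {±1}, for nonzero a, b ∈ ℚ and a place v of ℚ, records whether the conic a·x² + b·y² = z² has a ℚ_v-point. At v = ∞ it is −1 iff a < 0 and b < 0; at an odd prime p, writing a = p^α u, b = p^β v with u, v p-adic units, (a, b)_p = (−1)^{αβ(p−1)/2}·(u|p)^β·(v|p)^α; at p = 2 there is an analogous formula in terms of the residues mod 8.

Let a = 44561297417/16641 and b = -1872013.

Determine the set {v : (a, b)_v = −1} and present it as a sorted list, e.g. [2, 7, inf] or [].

[11, 19, 31, 47]

Mod squares: a ≡ 2519153, b ≡ -11077. Check v ∈ {∞, 2, 3, 7, 11, 13, 19, 31, 43, 47, 53}.
v=13: a=13^1·(≡1), b=13^2·(≡12) mod 13; (1|13)=+1, (12|13)=+1; (−1)^{1·2·6}·(+1)^2·(+1)^1 = +1.
v=11: a=11^0·(≡6), b=11^1·(≡9) mod 11; (6|11)=-1, (9|11)=+1; (−1)^{0·1·5}·(-1)^1·(+1)^0 = -1.
v=53: a=53^0·(≡24), b=53^1·(≡30) mod 53; (24|53)=+1, (30|53)=-1; (−1)^{0·1·26}·(+1)^1·(-1)^0 = +1.
v=31: a=31^1·(≡24), b=31^0·(≡15) mod 31; (24|31)=-1, (15|31)=-1; (−1)^{1·0·15}·(-1)^0·(-1)^1 = -1.
v=19: a=19^3·(≡7), b=19^1·(≡7) mod 19; (7|19)=+1, (7|19)=+1; (−1)^{3·1·9}·(+1)^1·(+1)^3 = -1.
v=47: a=47^1·(≡45), b=47^0·(≡44) mod 47; (45|47)=-1, (44|47)=-1; (−1)^{1·0·23}·(-1)^0·(-1)^1 = -1.
v=2: v_2(a)=0, v_2(b)=0; units ≡ 1, 3 (mod 8); ε·ε+αω+βω = 0·1+0·1+0·0 ≡ 0  ⇒  (a,b)_2 = +1.
v=3: a=3^-2·(≡2), b=3^0·(≡2) mod 3; (2|3)=-1, (2|3)=-1; (−1)^{-2·0·1}·(-1)^0·(-1)^-2 = +1.
v=43: a=43^-2·(≡6), b=43^0·(≡35) mod 43; (6|43)=+1, (35|43)=+1; (−1)^{-2·0·21}·(+1)^0·(+1)^-2 = +1.
v=∞: 2519153 > 0 and -11077 < 0  ⇒  (a,b)_∞ = +1.
v=7: a=7^3·(≡4), b=7^0·(≡4) mod 7; (4|7)=+1, (4|7)=+1; (−1)^{3·0·3}·(+1)^0·(+1)^3 = +1.
|Ram(2519153, -11077)| = 4, even; anisotropic at {11, 19, 31, 47}.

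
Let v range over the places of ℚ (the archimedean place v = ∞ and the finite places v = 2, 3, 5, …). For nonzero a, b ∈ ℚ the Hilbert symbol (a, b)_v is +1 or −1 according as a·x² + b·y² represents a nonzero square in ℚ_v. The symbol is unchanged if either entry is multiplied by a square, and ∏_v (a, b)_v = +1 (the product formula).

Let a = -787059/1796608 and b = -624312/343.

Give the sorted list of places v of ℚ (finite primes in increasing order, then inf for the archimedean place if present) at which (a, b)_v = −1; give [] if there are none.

(a, b) ≡ (-5278, -121394) mod (ℚ^×)²; places V = {2, 3, 7, 11, 13, 23, 29, 31, ∞}.
(a,b)_3: α=2, u≡2; β=2, v≡1 (mod 3); (2|3)=-1, (1|3)=+1; sign (−1)^0·-1^2·+1^2 = +1.
(a,b)_29: α=-1, u≡11; β=1, v≡2 (mod 29); (11|29)=-1, (2|29)=-1; sign (−1)^0·-1^1·-1^-1 = +1.
(a,b)_23: α=0, u≡18; β=1, v≡2 (mod 23); (18|23)=+1, (2|23)=+1; sign (−1)^0·+1^1·+1^0 = +1.
(a,b)_7: α=1, u≡2; β=-3, v≡4 (mod 7); (2|7)=+1, (4|7)=+1; sign (−1)^1·+1^-3·+1^1 = -1.
(a,b)_13: α=1, u≡3; β=1, v≡10 (mod 13); (3|13)=+1, (10|13)=+1; sign (−1)^0·+1^1·+1^1 = +1.
(a,b)_31: α=2, u≡6; β=0, v≡14 (mod 31); (6|31)=-1, (14|31)=+1; sign (−1)^0·-1^0·+1^2 = +1.
(a,b)_2: α=-9, β=3; u≡1, v≡7 (mod 8); ε(u)ε(v)=0·1, αω(v)=-9·0, βω(u)=3·0; sum ≡ 0  ⇒  +1.
(a,b)_∞: sgn(-5278)=−, sgn(-121394)=−, so -1.
(a,b)_11: α=-2, u≡10; β=0, v≡2 (mod 11); (10|11)=-1, (2|11)=-1; sign (−1)^0·-1^0·-1^-2 = +1.
|Ram(-5278, -121394)| = 2, even; anisotropic at {7, ∞}.

[7, inf]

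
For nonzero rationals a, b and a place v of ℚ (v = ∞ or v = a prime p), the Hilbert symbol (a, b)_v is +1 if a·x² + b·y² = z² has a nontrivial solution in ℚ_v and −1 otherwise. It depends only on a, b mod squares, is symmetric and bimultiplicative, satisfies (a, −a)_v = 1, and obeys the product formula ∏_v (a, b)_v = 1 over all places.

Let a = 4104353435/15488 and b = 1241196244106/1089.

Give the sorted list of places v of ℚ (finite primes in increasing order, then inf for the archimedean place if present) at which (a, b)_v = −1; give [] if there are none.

Mod squares: a ≡ 70, b ≡ 26. Check v ∈ {∞, 2, 3, 5, 7, 11, 13, 17}.
v=11: a=11^-2·(≡4), b=11^-2·(≡3) mod 11; (4|11)=+1, (3|11)=+1; (−1)^{-2·-2·5}·(+1)^-2·(+1)^-2 = +1.
v=3: a=3^0·(≡1), b=3^-2·(≡2) mod 3; (1|3)=+1, (2|3)=-1; (−1)^{0·-2·1}·(+1)^-2·(-1)^0 = +1.
v=17: a=17^2·(≡13), b=17^0·(≡16) mod 17; (13|17)=+1, (16|17)=+1; (−1)^{2·0·8}·(+1)^0·(+1)^2 = +1.
v=2: v_2(a)=-7, v_2(b)=1; units ≡ 3, 5 (mod 8); ε·ε+αω+βω = 1·0+-7·1+1·1 ≡ 0  ⇒  (a,b)_2 = +1.
v=∞: 70 > 0 and 26 > 0  ⇒  (a,b)_∞ = +1.
v=13: a=13^2·(≡7), b=13^3·(≡6) mod 13; (7|13)=-1, (6|13)=-1; (−1)^{2·3·6}·(-1)^3·(-1)^2 = -1.
v=7: a=7^5·(≡6), b=7^10·(≡3) mod 7; (6|7)=-1, (3|7)=-1; (−1)^{5·10·3}·(-1)^10·(-1)^5 = -1.
v=5: a=5^1·(≡4), b=5^0·(≡4) mod 5; (4|5)=+1, (4|5)=+1; (−1)^{1·0·2}·(+1)^0·(+1)^1 = +1.
(70, 26 / ℚ) ramifies at {7, 13}: a division algebra.

[7, 13]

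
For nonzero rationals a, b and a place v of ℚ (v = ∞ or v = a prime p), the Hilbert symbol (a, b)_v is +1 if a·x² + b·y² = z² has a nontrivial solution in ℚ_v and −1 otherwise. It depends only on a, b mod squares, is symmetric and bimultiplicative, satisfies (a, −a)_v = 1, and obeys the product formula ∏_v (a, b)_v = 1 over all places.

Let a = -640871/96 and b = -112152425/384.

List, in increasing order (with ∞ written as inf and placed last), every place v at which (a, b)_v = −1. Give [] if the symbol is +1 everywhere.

[3, 7, 41, inf]

Mod squares: a ≡ -78474, b ≡ -549318. Check v ∈ {∞, 2, 3, 5, 7, 11, 29, 41}.
v=3: a=3^-1·(≡2), b=3^-1·(≡2) mod 3; (2|3)=-1, (2|3)=-1; (−1)^{-1·-1·1}·(-1)^-1·(-1)^-1 = -1.
v=41: a=41^1·(≡11), b=41^1·(≡20) mod 41; (11|41)=-1, (20|41)=+1; (−1)^{1·1·20}·(-1)^1·(+1)^1 = -1.
v=11: a=11^1·(≡9), b=11^1·(≡6) mod 11; (9|11)=+1, (6|11)=-1; (−1)^{1·1·5}·(+1)^1·(-1)^1 = +1.
v=2: v_2(a)=-5, v_2(b)=-7; units ≡ 3, 5 (mod 8); ε·ε+αω+βω = 1·0+-5·1+-7·1 ≡ 0  ⇒  (a,b)_2 = +1.
v=29: a=29^1·(≡16), b=29^1·(≡4) mod 29; (16|29)=+1, (4|29)=+1; (−1)^{1·1·14}·(+1)^1·(+1)^1 = +1.
v=∞: -78474 < 0 and -549318 < 0  ⇒  (a,b)_∞ = -1.
v=5: a=5^0·(≡4), b=5^2·(≡2) mod 5; (4|5)=+1, (2|5)=-1; (−1)^{0·2·2}·(+1)^2·(-1)^0 = +1.
v=7: a=7^2·(≡5), b=7^3·(≡5) mod 7; (5|7)=-1, (5|7)=-1; (−1)^{2·3·3}·(-1)^3·(-1)^2 = -1.
Ram(-78474, -549318) = {3, 7, 41, ∞}; no ℚ_3-point on the conic.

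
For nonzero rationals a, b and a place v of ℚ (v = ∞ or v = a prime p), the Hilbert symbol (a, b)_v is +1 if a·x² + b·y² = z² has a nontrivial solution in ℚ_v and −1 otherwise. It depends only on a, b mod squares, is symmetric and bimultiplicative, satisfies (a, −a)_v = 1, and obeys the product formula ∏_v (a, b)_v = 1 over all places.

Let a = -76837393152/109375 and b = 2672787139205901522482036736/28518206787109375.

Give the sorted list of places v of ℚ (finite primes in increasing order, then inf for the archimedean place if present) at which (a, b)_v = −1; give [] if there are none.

(a, b) ≡ (-35581, 483) mod (ℚ^×)²; places V = {2, 3, 5, 7, 13, 17, 19, 23, 43, ∞}.
(a,b)_23: α=1, u≡17; β=3, v≡10 (mod 23); (17|23)=-1, (10|23)=-1; sign (−1)^1·-1^3·-1^1 = -1.
(a,b)_43: α=0, u≡40; β=-2, v≡23 (mod 43); (40|43)=+1, (23|43)=+1; sign (−1)^0·+1^-2·+1^0 = +1.
(a,b)_2: α=8, β=16; u≡3, v≡3 (mod 8); ε(u)ε(v)=1·1, αω(v)=8·1, βω(u)=16·1; sum ≡ 1  ⇒  -1.
(a,b)_17: α=1, u≡4; β=2, v≡3 (mod 17); (4|17)=+1, (3|17)=-1; sign (−1)^0·+1^2·-1^1 = -1.
(a,b)_5: α=-6, u≡4; β=-14, v≡2 (mod 5); (4|5)=+1, (2|5)=-1; sign (−1)^0·+1^-14·-1^-6 = +1.
(a,b)_7: α=-1, u≡5; β=-1, v≡3 (mod 7); (5|7)=-1, (3|7)=-1; sign (−1)^1·-1^-1·-1^-1 = -1.
(a,b)_19: α=0, u≡9; β=-2, v≡13 (mod 19); (9|19)=+1, (13|19)=-1; sign (−1)^0·+1^-2·-1^0 = +1.
(a,b)_3: α=10, u≡2; β=29, v≡2 (mod 3); (2|3)=-1, (2|3)=-1; sign (−1)^0·-1^29·-1^10 = -1.
(a,b)_∞: sgn(-35581)=−, sgn(483)=+, so +1.
(a,b)_13: α=1, u≡2; β=2, v≡8 (mod 13); (2|13)=-1, (8|13)=-1; sign (−1)^0·-1^2·-1^1 = -1.
(-35581, 483 / ℚ) ramifies at {2, 3, 7, 13, 17, 23}: a division algebra.

[2, 3, 7, 13, 17, 23]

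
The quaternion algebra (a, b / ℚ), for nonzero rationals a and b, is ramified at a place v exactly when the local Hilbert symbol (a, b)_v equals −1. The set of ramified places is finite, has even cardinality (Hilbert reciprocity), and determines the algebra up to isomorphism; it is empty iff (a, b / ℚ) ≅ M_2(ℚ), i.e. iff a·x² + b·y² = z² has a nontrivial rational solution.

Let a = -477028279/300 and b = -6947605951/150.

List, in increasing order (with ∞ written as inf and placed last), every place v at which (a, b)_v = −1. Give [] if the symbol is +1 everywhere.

[13, 29, 31, inf]

Mod squares: a ≡ -596037, b ≡ -1192074. Check v ∈ {∞, 2, 3, 5, 7, 11, 13, 17, 29, 31}.
v=7: a=7^4·(≡5), b=7^0·(≡5) mod 7; (5|7)=-1, (5|7)=-1; (−1)^{4·0·3}·(-1)^0·(-1)^4 = +1.
v=2: v_2(a)=-2, v_2(b)=-1; units ≡ 3, 3 (mod 8); ε·ε+αω+βω = 1·1+-2·1+-1·1 ≡ 0  ⇒  (a,b)_2 = +1.
v=11: a=11^0·(≡3), b=11^2·(≡6) mod 11; (3|11)=+1, (6|11)=-1; (−1)^{0·2·5}·(+1)^2·(-1)^0 = +1.
v=5: a=5^-2·(≡3), b=5^-2·(≡4) mod 5; (3|5)=-1, (4|5)=+1; (−1)^{-2·-2·2}·(-1)^-2·(+1)^-2 = +1.
v=3: a=3^-1·(≡2), b=3^-1·(≡1) mod 3; (2|3)=-1, (1|3)=+1; (−1)^{-1·-1·1}·(-1)^-1·(+1)^-1 = +1.
v=13: a=13^1·(≡6), b=13^1·(≡3) mod 13; (6|13)=-1, (3|13)=+1; (−1)^{1·1·6}·(-1)^1·(+1)^1 = -1.
v=17: a=17^1·(≡11), b=17^3·(≡11) mod 17; (11|17)=-1, (11|17)=-1; (−1)^{1·3·8}·(-1)^3·(-1)^1 = +1.
v=31: a=31^1·(≡26), b=31^1·(≡17) mod 31; (26|31)=-1, (17|31)=-1; (−1)^{1·1·15}·(-1)^1·(-1)^1 = -1.
v=29: a=29^1·(≡10), b=29^1·(≡7) mod 29; (10|29)=-1, (7|29)=+1; (−1)^{1·1·14}·(-1)^1·(+1)^1 = -1.
v=∞: -596037 < 0 and -1192074 < 0  ⇒  (a,b)_∞ = -1.
Ram(-596037, -1192074) = {13, 29, 31, ∞}; no ℚ_13-point on the conic.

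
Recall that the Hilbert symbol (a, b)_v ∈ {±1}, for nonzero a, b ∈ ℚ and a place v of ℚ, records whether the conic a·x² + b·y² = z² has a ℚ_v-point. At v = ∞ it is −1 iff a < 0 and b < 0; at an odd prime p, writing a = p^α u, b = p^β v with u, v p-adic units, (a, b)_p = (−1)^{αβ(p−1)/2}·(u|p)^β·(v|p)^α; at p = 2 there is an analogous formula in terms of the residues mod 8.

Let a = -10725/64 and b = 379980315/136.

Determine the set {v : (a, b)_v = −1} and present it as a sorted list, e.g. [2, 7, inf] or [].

[]

(a, b) ≡ (-429, 24310) mod (ℚ^×)²; places V = {2, 3, 5, 11, 13, 17, ∞}.
(a,b)_17: α=0, u≡8; β=-1, v≡9 (mod 17); (8|17)=+1, (9|17)=+1; sign (−1)^0·+1^-1·+1^0 = +1.
(a,b)_∞: sgn(-429)=−, sgn(24310)=+, so +1.
(a,b)_13: α=1, u≡6; β=1, v≡7 (mod 13); (6|13)=-1, (7|13)=-1; sign (−1)^0·-1^1·-1^1 = +1.
(a,b)_5: α=2, u≡4; β=1, v≡3 (mod 5); (4|5)=+1, (3|5)=-1; sign (−1)^0·+1^1·-1^2 = +1.
(a,b)_3: α=1, u≡1; β=12, v≡1 (mod 3); (1|3)=+1, (1|3)=+1; sign (−1)^0·+1^12·+1^1 = +1.
(a,b)_2: α=-6, β=-3; u≡3, v≡3 (mod 8); ε(u)ε(v)=1·1, αω(v)=-6·1, βω(u)=-3·1; sum ≡ 0  ⇒  +1.
(a,b)_11: α=1, u≡9; β=1, v≡6 (mod 11); (9|11)=+1, (6|11)=-1; sign (−1)^1·+1^1·-1^1 = +1.
Ram(a, b) = ∅: the form -429·x² + 24310·y² − z² is isotropic over every ℚ_v, so by Hasse–Minkowski it is isotropic over ℚ.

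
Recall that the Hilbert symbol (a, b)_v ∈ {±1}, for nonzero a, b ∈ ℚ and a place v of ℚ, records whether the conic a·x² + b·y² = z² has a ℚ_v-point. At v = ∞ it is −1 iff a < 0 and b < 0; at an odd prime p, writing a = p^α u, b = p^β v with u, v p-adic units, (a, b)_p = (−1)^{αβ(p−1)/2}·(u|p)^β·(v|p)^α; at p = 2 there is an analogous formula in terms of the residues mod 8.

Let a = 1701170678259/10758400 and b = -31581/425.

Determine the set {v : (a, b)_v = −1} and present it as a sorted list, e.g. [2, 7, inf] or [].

(a, b) ≡ (299, -493) mod (ℚ^×)²; places V = {2, 3, 5, 11, 13, 17, 23, 29, 41, ∞}.
(a,b)_2: α=-8, β=0; u≡3, v≡3 (mod 8); ε(u)ε(v)=1·1, αω(v)=-8·1, βω(u)=0·1; sum ≡ 1  ⇒  -1.
(a,b)_23: α=1, u≡18; β=0, v≡4 (mod 23); (18|23)=+1, (4|23)=+1; sign (−1)^0·+1^0·+1^1 = +1.
(a,b)_13: α=1, u≡4; β=0, v≡1 (mod 13); (4|13)=+1, (1|13)=+1; sign (−1)^0·+1^0·+1^1 = +1.
(a,b)_17: α=4, u≡3; β=-1, v≡7 (mod 17); (3|17)=-1, (7|17)=-1; sign (−1)^0·-1^-1·-1^4 = -1.
(a,b)_29: α=2, u≡23; β=1, v≡19 (mod 29); (23|29)=+1, (19|29)=-1; sign (−1)^0·+1^1·-1^2 = +1.
(a,b)_3: α=4, u≡2; β=2, v≡2 (mod 3); (2|3)=-1, (2|3)=-1; sign (−1)^0·-1^2·-1^4 = +1.
(a,b)_11: α=0, u≡2; β=2, v≡2 (mod 11); (2|11)=-1, (2|11)=-1; sign (−1)^0·-1^2·-1^0 = +1.
(a,b)_∞: sgn(299)=+, sgn(-493)=−, so +1.
(a,b)_5: α=-2, u≡4; β=-2, v≡2 (mod 5); (4|5)=+1, (2|5)=-1; sign (−1)^0·+1^-2·-1^-2 = +1.
(a,b)_41: α=-2, u≡35; β=0, v≡2 (mod 41); (35|41)=-1, (2|41)=+1; sign (−1)^0·-1^0·+1^-2 = +1.
|Ram(299, -493)| = 2, even; anisotropic at {2, 17}.

[2, 17]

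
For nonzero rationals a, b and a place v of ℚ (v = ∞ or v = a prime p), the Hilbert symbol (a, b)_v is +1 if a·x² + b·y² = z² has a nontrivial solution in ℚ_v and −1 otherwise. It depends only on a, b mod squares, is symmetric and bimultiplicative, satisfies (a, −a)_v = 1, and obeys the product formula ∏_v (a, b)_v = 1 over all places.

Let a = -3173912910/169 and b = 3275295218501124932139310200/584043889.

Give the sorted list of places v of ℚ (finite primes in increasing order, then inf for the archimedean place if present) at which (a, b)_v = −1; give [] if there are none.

[3, 5, 37, 41]

(a, b) ≡ (-2590, 9102) mod (ℚ^×)²; places V = {2, 3, 5, 7, 11, 13, 37, 41, ∞}.
(a,b)_11: α=0, u≡2; β=-2, v≡9 (mod 11); (2|11)=-1, (9|11)=+1; sign (−1)^0·-1^-2·+1^0 = +1.
(a,b)_13: α=-2, u≡1; β=-6, v≡5 (mod 13); (1|13)=+1, (5|13)=-1; sign (−1)^0·+1^-6·-1^-2 = +1.
(a,b)_37: α=1, u≡7; β=3, v≡23 (mod 37); (7|37)=+1, (23|37)=-1; sign (−1)^0·+1^3·-1^1 = -1.
(a,b)_7: α=1, u≡1; β=4, v≡1 (mod 7); (1|7)=+1, (1|7)=+1; sign (−1)^0·+1^4·+1^1 = +1.
(a,b)_∞: sgn(-2590)=−, sgn(9102)=+, so +1.
(a,b)_41: α=2, u≡29; β=5, v≡12 (mod 41); (29|41)=-1, (12|41)=-1; sign (−1)^0·-1^5·-1^2 = -1.
(a,b)_3: α=6, u≡2; β=19, v≡1 (mod 3); (2|3)=-1, (1|3)=+1; sign (−1)^0·-1^19·+1^6 = -1.
(a,b)_2: α=1, β=3; u≡1, v≡7 (mod 8); ε(u)ε(v)=0·1, αω(v)=1·0, βω(u)=3·0; sum ≡ 0  ⇒  +1.
(a,b)_5: α=1, u≡2; β=2, v≡2 (mod 5); (2|5)=-1, (2|5)=-1; sign (−1)^0·-1^2·-1^1 = -1.
(-2590, 9102 / ℚ) ramifies at {3, 5, 37, 41}: a division algebra.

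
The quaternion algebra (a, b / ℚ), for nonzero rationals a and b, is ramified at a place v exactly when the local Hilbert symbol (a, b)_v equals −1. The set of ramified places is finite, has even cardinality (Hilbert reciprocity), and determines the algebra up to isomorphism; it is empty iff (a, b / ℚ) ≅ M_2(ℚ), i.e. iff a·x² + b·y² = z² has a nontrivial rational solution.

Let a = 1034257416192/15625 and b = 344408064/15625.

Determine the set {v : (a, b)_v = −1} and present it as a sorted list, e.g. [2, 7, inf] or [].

[11, 13]

(a, b) ≡ (7, 429) mod (ℚ^×)²; places V = {2, 3, 5, 7, 11, 13, ∞}.
(a,b)_∞: sgn(7)=+, sgn(429)=+, so +1.
(a,b)_5: α=-6, u≡2; β=-6, v≡4 (mod 5); (2|5)=-1, (4|5)=+1; sign (−1)^0·-1^-6·+1^-6 = +1.
(a,b)_11: α=2, u≡6; β=1, v≡8 (mod 11); (6|11)=-1, (8|11)=-1; sign (−1)^0·-1^1·-1^2 = -1.
(a,b)_13: α=2, u≡8; β=1, v≡6 (mod 13); (8|13)=-1, (6|13)=-1; sign (−1)^0·-1^1·-1^2 = -1.
(a,b)_7: α=3, u≡2; β=2, v≡1 (mod 7); (2|7)=+1, (1|7)=+1; sign (−1)^0·+1^2·+1^3 = +1.
(a,b)_2: α=14, β=14; u≡7, v≡5 (mod 8); ε(u)ε(v)=1·0, αω(v)=14·1, βω(u)=14·0; sum ≡ 0  ⇒  +1.
(a,b)_3: α=2, u≡1; β=1, v≡2 (mod 3); (1|3)=+1, (2|3)=-1; sign (−1)^0·+1^1·-1^2 = +1.
(7, 429 / ℚ) ramifies at {11, 13}: a division algebra.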